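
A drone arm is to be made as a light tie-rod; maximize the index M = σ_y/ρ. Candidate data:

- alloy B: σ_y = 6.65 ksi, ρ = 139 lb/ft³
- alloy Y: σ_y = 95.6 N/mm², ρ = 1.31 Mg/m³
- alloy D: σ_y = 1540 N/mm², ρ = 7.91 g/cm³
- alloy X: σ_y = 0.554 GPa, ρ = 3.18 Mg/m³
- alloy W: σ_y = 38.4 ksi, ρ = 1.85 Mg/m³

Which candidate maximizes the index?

Convert each candidate to consistent units, then evaluate M:
  alloy B: σ_y = 45.85 MPa, ρ = 2227 kg/m³
  alloy Y: σ_y = 95.60 MPa, ρ = 1310 kg/m³
  alloy D: σ_y = 1540 MPa, ρ = 7910 kg/m³
  alloy X: σ_y = 554.0 MPa, ρ = 3180 kg/m³
  alloy W: σ_y = 264.8 MPa, ρ = 1850 kg/m³
  alloy D: M = 195 kN·m/kg
  alloy X: M = 174 kN·m/kg
  alloy W: M = 143 kN·m/kg
  alloy Y: M = 73.0 kN·m/kg
  alloy B: M = 20.6 kN·m/kg
Alloy D has the largest M.

alloy D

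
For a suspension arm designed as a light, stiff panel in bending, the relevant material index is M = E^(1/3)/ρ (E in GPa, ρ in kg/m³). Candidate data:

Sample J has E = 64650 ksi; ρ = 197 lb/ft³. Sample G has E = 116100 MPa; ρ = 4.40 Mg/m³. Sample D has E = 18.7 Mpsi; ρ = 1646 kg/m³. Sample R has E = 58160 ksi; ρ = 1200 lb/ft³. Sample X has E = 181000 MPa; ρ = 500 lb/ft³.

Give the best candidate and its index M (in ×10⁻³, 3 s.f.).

Convert each candidate to consistent units, then evaluate M:
  sample J: E = 445.7 GPa, ρ = 3156 kg/m³
  sample G: E = 116.1 GPa, ρ = 4400 kg/m³
  sample D: E = 128.9 GPa, ρ = 1646 kg/m³
  sample R: E = 401.0 GPa, ρ = 19220 kg/m³
  sample X: E = 181.0 GPa, ρ = 8009 kg/m³
  sample D: M = 3.07×10⁻³
  sample J: M = 2.42×10⁻³
  sample G: M = 1.11×10⁻³
  sample X: M = 0.706×10⁻³
  sample R: M = 0.384×10⁻³
Highest index: sample D.

sample D, M = 3.07×10⁻³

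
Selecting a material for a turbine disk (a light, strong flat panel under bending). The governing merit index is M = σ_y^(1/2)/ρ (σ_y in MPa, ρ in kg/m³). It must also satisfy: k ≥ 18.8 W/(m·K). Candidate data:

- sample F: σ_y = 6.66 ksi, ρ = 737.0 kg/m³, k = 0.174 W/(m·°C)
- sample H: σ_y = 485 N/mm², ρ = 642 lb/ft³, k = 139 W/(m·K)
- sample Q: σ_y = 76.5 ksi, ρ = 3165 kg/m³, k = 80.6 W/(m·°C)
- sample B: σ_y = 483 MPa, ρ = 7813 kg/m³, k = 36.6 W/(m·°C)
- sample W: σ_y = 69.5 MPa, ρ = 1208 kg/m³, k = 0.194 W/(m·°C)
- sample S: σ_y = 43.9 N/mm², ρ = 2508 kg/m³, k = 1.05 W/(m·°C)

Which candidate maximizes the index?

sample Q

Screen on constraints: k ≥ 18.8 W/(m·K). Survivors: sample H, sample Q, sample B.
In SI units:
  sample H: σ_y = 485.0 MPa, ρ = 10280 kg/m³
  sample Q: σ_y = 527.4 MPa, ρ = 3165 kg/m³
  sample B: σ_y = 483.0 MPa, ρ = 7813 kg/m³
  sample Q: M = 7.26×10⁻³
  sample B: M = 2.81×10⁻³
  sample H: M = 2.14×10⁻³
Sample Q has the largest M.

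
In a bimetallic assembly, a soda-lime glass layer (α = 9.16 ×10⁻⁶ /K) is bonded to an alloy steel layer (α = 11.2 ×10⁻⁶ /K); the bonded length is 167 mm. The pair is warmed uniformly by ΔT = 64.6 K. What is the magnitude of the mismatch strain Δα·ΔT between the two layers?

Δα = |9.16 − 11.2|×10⁻⁶/K = 2.04×10⁻⁶/K.
Mismatch strain = Δα·ΔT = 2.04×10⁻⁶ × 64.6 = 1.32×10⁻⁴.

1.32×10⁻⁴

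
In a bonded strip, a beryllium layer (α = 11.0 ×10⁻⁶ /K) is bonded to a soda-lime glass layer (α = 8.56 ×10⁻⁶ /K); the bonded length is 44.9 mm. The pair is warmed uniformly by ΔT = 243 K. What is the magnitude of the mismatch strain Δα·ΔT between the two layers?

Δα = |11.0 − 8.56|×10⁻⁶/K = 2.44×10⁻⁶/K.
Mismatch strain = Δα·ΔT = 2.44×10⁻⁶ × 243.0 = 5.93×10⁻⁴.

5.93×10⁻⁴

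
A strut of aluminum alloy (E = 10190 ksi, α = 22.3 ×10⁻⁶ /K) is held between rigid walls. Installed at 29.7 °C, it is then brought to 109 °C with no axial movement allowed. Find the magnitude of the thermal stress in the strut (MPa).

124 MPa

E = 10190 ksi = 70.26 GPa.
ΔT = 79.30 K. Constrained thermal stress σ = E·α·ΔT = 70.26×10³ MPa × 22.3×10⁻⁶ × 79.30 = 124 MPa (compressive).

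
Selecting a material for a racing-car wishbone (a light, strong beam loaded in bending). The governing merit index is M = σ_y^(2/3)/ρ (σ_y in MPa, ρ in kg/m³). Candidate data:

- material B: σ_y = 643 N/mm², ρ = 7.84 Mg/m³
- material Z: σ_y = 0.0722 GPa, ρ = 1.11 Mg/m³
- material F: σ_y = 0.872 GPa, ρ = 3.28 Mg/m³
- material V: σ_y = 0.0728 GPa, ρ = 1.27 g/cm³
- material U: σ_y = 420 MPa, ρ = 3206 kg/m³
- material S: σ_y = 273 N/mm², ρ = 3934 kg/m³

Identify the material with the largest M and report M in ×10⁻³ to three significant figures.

Putting every candidate on a common basis:
  material B: σ_y = 643.0 MPa, ρ = 7840 kg/m³
  material Z: σ_y = 72.20 MPa, ρ = 1110 kg/m³
  material F: σ_y = 872.0 MPa, ρ = 3280 kg/m³
  material V: σ_y = 72.80 MPa, ρ = 1270 kg/m³
  material U: σ_y = 420.0 MPa, ρ = 3206 kg/m³
  material S: σ_y = 273.0 MPa, ρ = 3934 kg/m³
  material F: M = 27.8×10⁻³
  material U: M = 17.5×10⁻³
  material Z: M = 15.6×10⁻³
  material V: M = 13.7×10⁻³
  material S: M = 10.7×10⁻³
  material B: M = 9.50×10⁻³
Highest index: material F.

material F, M = 27.8×10⁻³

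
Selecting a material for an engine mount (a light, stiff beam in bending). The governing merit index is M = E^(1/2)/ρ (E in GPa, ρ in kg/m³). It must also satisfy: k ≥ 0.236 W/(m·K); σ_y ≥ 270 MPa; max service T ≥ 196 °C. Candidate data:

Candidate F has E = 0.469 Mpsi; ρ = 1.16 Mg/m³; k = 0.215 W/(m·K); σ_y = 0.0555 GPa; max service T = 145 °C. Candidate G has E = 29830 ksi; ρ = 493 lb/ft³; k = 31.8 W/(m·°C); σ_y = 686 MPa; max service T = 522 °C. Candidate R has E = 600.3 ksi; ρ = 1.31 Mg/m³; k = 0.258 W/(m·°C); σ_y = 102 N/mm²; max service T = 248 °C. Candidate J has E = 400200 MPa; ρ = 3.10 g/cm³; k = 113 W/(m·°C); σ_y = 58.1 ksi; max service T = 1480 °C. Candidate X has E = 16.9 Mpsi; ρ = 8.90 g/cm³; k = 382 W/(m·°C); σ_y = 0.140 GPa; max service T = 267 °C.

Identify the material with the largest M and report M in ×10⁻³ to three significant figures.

Screen on constraints: k ≥ 0.236 W/(m·K); σ_y ≥ 270 MPa; max service T ≥ 196 °C. Survivors: candidate G, candidate J.
Putting every candidate on a common basis:
  candidate G: E = 205.7 GPa, ρ = 7897 kg/m³
  candidate J: E = 400.2 GPa, ρ = 3100 kg/m³
  candidate J: M = 6.45×10⁻³
  candidate G: M = 1.82×10⁻³
Candidate J ranks first.

candidate J, M = 6.45×10⁻³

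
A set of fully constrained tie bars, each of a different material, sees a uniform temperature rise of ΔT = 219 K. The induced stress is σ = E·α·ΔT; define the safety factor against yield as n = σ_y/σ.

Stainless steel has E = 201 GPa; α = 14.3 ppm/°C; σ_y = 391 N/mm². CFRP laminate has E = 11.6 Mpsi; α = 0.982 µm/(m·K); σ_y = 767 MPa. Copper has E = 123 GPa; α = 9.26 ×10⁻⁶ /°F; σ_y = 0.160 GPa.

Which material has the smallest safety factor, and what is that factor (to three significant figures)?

With everything in SI (GPa, ×10⁻⁶/K, MPa):
  stainless steel: E = 201.0, α = 14.3, σ_y = 391.0 → σ = 629 MPa, n = 0.621
  CFRP laminate: E = 79.98, α = 0.982, σ_y = 767.0 → σ = 17.2 MPa, n = 44.6
  copper: E = 123.0, α = 16.7, σ_y = 160.0 → σ = 449 MPa, n = 0.356
The minimum is copper at n = 0.356.

copper, n = 0.356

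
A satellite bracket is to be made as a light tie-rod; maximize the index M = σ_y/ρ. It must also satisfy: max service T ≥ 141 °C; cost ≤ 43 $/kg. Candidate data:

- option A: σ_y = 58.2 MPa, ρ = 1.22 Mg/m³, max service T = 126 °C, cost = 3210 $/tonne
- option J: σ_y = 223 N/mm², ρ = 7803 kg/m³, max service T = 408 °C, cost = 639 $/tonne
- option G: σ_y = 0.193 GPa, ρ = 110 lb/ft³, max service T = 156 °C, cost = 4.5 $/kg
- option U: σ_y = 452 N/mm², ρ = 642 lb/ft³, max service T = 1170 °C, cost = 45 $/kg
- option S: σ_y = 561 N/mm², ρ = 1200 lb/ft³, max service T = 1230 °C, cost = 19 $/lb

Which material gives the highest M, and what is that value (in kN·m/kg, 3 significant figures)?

option G, M = 110 kN·m/kg

Screen on constraints: max service T ≥ 141 °C; cost ≤ 43 $/kg. Survivors: option J, option G, option S.
After converting to SI:
  option J: σ_y = 223.0 MPa, ρ = 7803 kg/m³
  option G: σ_y = 193.0 MPa, ρ = 1762 kg/m³
  option S: σ_y = 561.0 MPa, ρ = 19220 kg/m³
  option G: M = 110 kN·m/kg
  option S: M = 29.2 kN·m/kg
  option J: M = 28.6 kN·m/kg
Highest index: option G.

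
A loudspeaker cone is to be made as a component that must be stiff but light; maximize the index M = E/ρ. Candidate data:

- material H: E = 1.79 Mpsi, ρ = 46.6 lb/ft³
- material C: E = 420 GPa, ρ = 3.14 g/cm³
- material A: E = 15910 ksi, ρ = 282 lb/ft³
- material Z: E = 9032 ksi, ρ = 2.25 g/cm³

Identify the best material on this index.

material C

After converting to SI:
  material H: E = 12.34 GPa, ρ = 746.5 kg/m³
  material C: E = 420.0 GPa, ρ = 3140 kg/m³
  material A: E = 109.7 GPa, ρ = 4517 kg/m³
  material Z: E = 62.27 GPa, ρ = 2250 kg/m³
  material C: M = 134 MN·m/kg
  material Z: M = 27.7 MN·m/kg
  material A: M = 24.3 MN·m/kg
  material H: M = 16.5 MN·m/kg
Material C ranks first.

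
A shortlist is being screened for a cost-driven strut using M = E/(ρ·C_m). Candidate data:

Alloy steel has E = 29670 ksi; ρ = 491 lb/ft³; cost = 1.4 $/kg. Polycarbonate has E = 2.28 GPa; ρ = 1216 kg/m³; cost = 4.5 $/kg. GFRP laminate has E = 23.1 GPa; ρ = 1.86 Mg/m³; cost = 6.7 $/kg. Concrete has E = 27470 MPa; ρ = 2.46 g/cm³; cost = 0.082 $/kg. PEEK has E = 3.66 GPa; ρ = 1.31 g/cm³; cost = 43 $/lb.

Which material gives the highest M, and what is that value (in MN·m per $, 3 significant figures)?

Putting every candidate on a common basis:
  alloy steel: E = 204.6 GPa, ρ = 7865 kg/m³, cost = 1.400 $/kg
  polycarbonate: E = 2.280 GPa, ρ = 1216 kg/m³, cost = 4.500 $/kg
  GFRP laminate: E = 23.10 GPa, ρ = 1860 kg/m³, cost = 6.700 $/kg
  concrete: E = 27.47 GPa, ρ = 2460 kg/m³, cost = 0.08200 $/kg
  PEEK: E = 3.660 GPa, ρ = 1310 kg/m³, cost = 94.80 $/kg
  concrete: M = 136 MN·m per $
  alloy steel: M = 18.6 MN·m per $
  GFRP laminate: M = 1.85 MN·m per $
  polycarbonate: M = 0.417 MN·m per $
  PEEK: M = 0.0295 MN·m per $
Concrete has the largest M.

concrete, M = 136 MN·m per $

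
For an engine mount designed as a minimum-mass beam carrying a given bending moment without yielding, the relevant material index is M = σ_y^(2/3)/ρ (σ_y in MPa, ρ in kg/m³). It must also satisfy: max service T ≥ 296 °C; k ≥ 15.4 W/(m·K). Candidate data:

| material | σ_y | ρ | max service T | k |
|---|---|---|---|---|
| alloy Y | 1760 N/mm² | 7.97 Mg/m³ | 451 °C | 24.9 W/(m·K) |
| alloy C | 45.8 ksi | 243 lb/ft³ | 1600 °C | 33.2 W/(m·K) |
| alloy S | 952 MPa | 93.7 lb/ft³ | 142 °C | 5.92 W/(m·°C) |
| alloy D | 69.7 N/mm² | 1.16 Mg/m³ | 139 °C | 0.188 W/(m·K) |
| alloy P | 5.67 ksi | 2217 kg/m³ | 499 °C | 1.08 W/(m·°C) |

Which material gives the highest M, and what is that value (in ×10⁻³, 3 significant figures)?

alloy Y, M = 18.3×10⁻³

Screen on constraints: max service T ≥ 296 °C; k ≥ 15.4 W/(m·K). Survivors: alloy Y, alloy C.
In SI units:
  alloy Y: σ_y = 1760 MPa, ρ = 7970 kg/m³
  alloy C: σ_y = 315.8 MPa, ρ = 3892 kg/m³
  alloy Y: M = 18.3×10⁻³
  alloy C: M = 11.9×10⁻³
Alloy Y ranks first.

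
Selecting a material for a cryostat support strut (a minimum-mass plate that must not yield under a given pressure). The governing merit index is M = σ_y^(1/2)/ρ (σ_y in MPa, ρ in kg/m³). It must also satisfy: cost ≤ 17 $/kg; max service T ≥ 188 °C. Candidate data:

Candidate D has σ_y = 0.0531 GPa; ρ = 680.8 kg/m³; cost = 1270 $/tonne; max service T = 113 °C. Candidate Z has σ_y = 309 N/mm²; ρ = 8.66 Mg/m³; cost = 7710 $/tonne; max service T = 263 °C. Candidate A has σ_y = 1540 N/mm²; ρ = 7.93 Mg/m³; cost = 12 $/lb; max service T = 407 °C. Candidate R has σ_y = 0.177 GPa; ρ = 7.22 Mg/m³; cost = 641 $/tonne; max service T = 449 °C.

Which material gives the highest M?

Screen on constraints: cost ≤ 17 $/kg; max service T ≥ 188 °C. Survivors: candidate Z, candidate R.
After converting to SI:
  candidate Z: σ_y = 309.0 MPa, ρ = 8660 kg/m³
  candidate R: σ_y = 177.0 MPa, ρ = 7220 kg/m³
  candidate Z: M = 2.03×10⁻³
  candidate R: M = 1.84×10⁻³
Candidate Z has the largest M.

candidate Z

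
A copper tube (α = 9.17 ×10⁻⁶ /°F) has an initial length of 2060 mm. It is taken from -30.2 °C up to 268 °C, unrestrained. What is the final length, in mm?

2070.1 mm

Convert α: 9.17×10⁻⁶/°F × (9/5) = 16.5×10⁻⁶/K.
ΔT = 268 − (-30.2) = 298.2 K.
ΔL = α·L₀·ΔT = 16.5×10⁻⁶ × 2060 mm × 298.2 K = 10.1 mm.
L = L₀ + ΔL = 2060 + 10.1 = 2070.1 mm.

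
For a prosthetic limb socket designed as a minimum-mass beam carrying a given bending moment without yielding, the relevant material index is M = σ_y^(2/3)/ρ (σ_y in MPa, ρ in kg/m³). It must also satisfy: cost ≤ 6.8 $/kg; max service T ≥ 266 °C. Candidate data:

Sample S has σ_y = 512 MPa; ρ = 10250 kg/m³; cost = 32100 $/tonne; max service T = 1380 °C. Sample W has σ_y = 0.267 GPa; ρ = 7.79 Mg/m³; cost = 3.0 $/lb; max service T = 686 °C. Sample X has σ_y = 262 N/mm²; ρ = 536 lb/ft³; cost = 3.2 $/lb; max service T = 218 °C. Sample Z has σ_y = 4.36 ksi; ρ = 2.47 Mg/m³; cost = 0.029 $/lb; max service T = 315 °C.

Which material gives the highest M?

sample W

Screen on constraints: cost ≤ 6.8 $/kg; max service T ≥ 266 °C. Survivors: sample W, sample Z.
Putting every candidate on a common basis:
  sample W: σ_y = 267.0 MPa, ρ = 7790 kg/m³
  sample Z: σ_y = 30.06 MPa, ρ = 2470 kg/m³
  sample W: M = 5.32×10⁻³
  sample Z: M = 3.91×10⁻³
Sample W ranks first.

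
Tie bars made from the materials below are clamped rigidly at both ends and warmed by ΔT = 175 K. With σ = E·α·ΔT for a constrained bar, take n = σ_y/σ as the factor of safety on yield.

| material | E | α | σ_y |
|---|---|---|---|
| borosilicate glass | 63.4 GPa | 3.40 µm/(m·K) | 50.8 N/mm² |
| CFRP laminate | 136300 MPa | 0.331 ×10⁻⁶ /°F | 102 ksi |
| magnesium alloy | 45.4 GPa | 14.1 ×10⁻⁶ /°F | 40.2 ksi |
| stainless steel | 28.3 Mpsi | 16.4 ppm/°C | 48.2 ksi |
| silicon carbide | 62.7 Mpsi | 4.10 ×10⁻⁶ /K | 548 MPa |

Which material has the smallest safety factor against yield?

stainless steel

Converting E to GPa, α to ×10⁻⁶/K, σ_y to MPa, then σ and n for each:
  borosilicate glass: E = 63.40, α = 3.40, σ_y = 50.80 → σ = 37.7 MPa, n = 1.35
  CFRP laminate: E = 136.3, α = 0.596, σ_y = 703.3 → σ = 14.2 MPa, n = 49.5
  magnesium alloy: E = 45.40, α = 25.4, σ_y = 277.2 → σ = 202 MPa, n = 1.37
  stainless steel: E = 195.1, α = 16.4, σ_y = 332.3 → σ = 560 MPa, n = 0.593
  silicon carbide: E = 432.3, α = 4.10, σ_y = 548.0 → σ = 310 MPa, n = 1.77
The minimum is stainless steel at n = 0.593.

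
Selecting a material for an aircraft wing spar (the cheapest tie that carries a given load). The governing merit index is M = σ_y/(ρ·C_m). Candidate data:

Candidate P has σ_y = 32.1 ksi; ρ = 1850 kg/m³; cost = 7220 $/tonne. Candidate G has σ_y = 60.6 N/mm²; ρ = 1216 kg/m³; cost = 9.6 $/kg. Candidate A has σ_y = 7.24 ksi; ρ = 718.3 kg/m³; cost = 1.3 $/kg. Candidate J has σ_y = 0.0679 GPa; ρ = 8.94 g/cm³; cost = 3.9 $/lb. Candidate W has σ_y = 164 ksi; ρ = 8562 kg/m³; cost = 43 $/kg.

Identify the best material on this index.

Normalizing units and computing the index:
  candidate P: σ_y = 221.3 MPa, ρ = 1850 kg/m³, cost = 7.220 $/kg
  candidate G: σ_y = 60.60 MPa, ρ = 1216 kg/m³, cost = 9.600 $/kg
  candidate A: σ_y = 49.92 MPa, ρ = 718.3 kg/m³, cost = 1.300 $/kg
  candidate J: σ_y = 67.90 MPa, ρ = 8940 kg/m³, cost = 8.598 $/kg
  candidate W: σ_y = 1131 MPa, ρ = 8562 kg/m³, cost = 43.00 $/kg
  candidate A: M = 53.5 kN·m per $
  candidate P: M = 16.6 kN·m per $
  candidate G: M = 5.19 kN·m per $
  candidate W: M = 3.07 kN·m per $
  candidate J: M = 0.883 kN·m per $
The maximum is for candidate A.

candidate A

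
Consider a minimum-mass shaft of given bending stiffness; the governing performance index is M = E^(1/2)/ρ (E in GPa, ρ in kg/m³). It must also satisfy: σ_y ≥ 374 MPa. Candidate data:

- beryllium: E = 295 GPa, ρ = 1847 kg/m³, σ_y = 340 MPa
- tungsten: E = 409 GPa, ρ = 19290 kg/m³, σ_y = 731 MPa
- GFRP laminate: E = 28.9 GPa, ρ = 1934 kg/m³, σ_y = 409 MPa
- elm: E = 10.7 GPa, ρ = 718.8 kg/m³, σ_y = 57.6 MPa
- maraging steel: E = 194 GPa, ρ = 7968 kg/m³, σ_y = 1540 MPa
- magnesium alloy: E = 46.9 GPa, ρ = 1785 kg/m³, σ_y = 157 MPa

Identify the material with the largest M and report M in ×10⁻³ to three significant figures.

GFRP laminate, M = 2.78×10⁻³

Screen on constraints: σ_y ≥ 374 MPa. Survivors: tungsten, GFRP laminate, maraging steel.
Evaluate M for each candidate:
  GFRP laminate: M = 2.78×10⁻³
  maraging steel: M = 1.75×10⁻³
  tungsten: M = 1.05×10⁻³
GFRP laminate ranks first.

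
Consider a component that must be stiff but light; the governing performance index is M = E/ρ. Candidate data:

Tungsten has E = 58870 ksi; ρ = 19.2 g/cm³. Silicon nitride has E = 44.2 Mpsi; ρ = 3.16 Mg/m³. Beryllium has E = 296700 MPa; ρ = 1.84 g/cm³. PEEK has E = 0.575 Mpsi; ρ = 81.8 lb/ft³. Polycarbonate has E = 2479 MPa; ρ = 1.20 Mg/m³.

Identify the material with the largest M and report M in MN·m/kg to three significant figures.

beryllium, M = 161 MN·m/kg

Putting every candidate on a common basis:
  tungsten: E = 405.9 GPa, ρ = 19200 kg/m³
  silicon nitride: E = 304.7 GPa, ρ = 3160 kg/m³
  beryllium: E = 296.7 GPa, ρ = 1840 kg/m³
  PEEK: E = 3.964 GPa, ρ = 1310 kg/m³
  polycarbonate: E = 2.479 GPa, ρ = 1200 kg/m³
  beryllium: M = 161 MN·m/kg
  silicon nitride: M = 96.4 MN·m/kg
  tungsten: M = 21.1 MN·m/kg
  PEEK: M = 3.03 MN·m/kg
  polycarbonate: M = 2.07 MN·m/kg
Beryllium has the largest M.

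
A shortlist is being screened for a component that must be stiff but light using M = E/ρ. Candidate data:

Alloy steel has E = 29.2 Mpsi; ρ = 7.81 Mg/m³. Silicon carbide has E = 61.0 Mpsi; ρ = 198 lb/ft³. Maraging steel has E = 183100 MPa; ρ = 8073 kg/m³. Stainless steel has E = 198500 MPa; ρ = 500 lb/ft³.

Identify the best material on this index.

Normalizing units and computing the index:
  alloy steel: E = 201.3 GPa, ρ = 7810 kg/m³
  silicon carbide: E = 420.6 GPa, ρ = 3172 kg/m³
  maraging steel: E = 183.1 GPa, ρ = 8073 kg/m³
  stainless steel: E = 198.5 GPa, ρ = 8009 kg/m³
  silicon carbide: M = 133 MN·m/kg
  alloy steel: M = 25.8 MN·m/kg
  stainless steel: M = 24.8 MN·m/kg
  maraging steel: M = 22.7 MN·m/kg
Silicon carbide ranks first.

silicon carbide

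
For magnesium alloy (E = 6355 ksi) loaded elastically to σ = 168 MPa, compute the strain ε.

E = 6355 ksi = 43.82 GPa = 43820 MPa.
ε = σ/E = 168 / 43820 = 3.83×10⁻³.

3.83×10⁻³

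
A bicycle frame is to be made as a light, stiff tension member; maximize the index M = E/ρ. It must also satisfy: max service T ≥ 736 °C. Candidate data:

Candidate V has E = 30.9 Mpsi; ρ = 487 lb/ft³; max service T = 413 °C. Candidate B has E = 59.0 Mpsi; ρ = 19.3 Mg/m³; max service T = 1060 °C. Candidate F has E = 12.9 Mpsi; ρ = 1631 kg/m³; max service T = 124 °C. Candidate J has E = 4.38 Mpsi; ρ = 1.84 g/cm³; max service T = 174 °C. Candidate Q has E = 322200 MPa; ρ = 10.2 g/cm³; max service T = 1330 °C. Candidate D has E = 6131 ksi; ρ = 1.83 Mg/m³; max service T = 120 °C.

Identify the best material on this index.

candidate Q

Screen on constraints: max service T ≥ 736 °C. Survivors: candidate B, candidate Q.
After converting to SI:
  candidate B: E = 406.8 GPa, ρ = 19300 kg/m³
  candidate Q: E = 322.2 GPa, ρ = 10200 kg/m³
  candidate Q: M = 31.6 MN·m/kg
  candidate B: M = 21.1 MN·m/kg
Highest index: candidate Q.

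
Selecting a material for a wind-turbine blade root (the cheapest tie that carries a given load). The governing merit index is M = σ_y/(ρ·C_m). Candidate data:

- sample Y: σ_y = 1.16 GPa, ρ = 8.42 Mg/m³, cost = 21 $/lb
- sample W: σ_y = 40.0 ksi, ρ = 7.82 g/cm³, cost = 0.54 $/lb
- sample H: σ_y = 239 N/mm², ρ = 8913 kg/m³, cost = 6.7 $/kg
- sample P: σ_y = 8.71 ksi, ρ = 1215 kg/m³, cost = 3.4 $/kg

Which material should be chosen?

sample W

Convert each candidate to consistent units, then evaluate M:
  sample Y: σ_y = 1160 MPa, ρ = 8420 kg/m³, cost = 46.30 $/kg
  sample W: σ_y = 275.8 MPa, ρ = 7820 kg/m³, cost = 1.190 $/kg
  sample H: σ_y = 239.0 MPa, ρ = 8913 kg/m³, cost = 6.700 $/kg
  sample P: σ_y = 60.05 MPa, ρ = 1215 kg/m³, cost = 3.400 $/kg
  sample W: M = 29.6 kN·m per $
  sample P: M = 14.5 kN·m per $
  sample H: M = 4.00 kN·m per $
  sample Y: M = 2.98 kN·m per $
Sample W ranks first.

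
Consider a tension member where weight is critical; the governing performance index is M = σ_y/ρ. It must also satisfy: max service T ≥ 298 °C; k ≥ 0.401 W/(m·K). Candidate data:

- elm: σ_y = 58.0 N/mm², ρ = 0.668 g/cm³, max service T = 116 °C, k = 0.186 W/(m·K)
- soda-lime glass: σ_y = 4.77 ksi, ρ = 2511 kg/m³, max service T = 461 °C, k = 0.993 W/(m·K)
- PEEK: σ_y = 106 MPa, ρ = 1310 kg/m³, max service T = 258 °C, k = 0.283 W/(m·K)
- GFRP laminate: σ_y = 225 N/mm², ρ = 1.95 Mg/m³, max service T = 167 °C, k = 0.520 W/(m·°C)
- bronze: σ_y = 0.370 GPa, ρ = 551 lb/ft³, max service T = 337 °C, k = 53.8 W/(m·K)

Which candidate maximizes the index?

Screen on constraints: max service T ≥ 298 °C; k ≥ 0.401 W/(m·K). Survivors: soda-lime glass, bronze.
In SI units:
  soda-lime glass: σ_y = 32.89 MPa, ρ = 2511 kg/m³
  bronze: σ_y = 370.0 MPa, ρ = 8826 kg/m³
  bronze: M = 41.9 kN·m/kg
  soda-lime glass: M = 13.1 kN·m/kg
The maximum is for bronze.

bronze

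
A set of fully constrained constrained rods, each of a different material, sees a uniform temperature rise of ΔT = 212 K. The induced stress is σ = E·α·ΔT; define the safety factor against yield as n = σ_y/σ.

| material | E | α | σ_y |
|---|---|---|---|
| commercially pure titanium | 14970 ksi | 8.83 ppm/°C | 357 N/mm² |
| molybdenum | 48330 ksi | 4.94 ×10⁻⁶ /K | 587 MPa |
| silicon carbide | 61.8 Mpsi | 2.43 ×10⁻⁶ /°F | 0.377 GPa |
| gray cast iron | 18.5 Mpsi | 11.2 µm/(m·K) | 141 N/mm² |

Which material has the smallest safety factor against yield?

gray cast iron

With everything in SI (GPa, ×10⁻⁶/K, MPa):
  commercially pure titanium: E = 103.2, α = 8.83, σ_y = 357.0 → σ = 193 MPa, n = 1.85
  molybdenum: E = 333.2, α = 4.94, σ_y = 587.0 → σ = 349 MPa, n = 1.68
  silicon carbide: E = 426.1, α = 4.37, σ_y = 377.0 → σ = 395 MPa, n = 0.954
  gray cast iron: E = 127.6, α = 11.2, σ_y = 141.0 → σ = 303 MPa, n = 0.466
Smallest n: gray cast iron with n = 0.466.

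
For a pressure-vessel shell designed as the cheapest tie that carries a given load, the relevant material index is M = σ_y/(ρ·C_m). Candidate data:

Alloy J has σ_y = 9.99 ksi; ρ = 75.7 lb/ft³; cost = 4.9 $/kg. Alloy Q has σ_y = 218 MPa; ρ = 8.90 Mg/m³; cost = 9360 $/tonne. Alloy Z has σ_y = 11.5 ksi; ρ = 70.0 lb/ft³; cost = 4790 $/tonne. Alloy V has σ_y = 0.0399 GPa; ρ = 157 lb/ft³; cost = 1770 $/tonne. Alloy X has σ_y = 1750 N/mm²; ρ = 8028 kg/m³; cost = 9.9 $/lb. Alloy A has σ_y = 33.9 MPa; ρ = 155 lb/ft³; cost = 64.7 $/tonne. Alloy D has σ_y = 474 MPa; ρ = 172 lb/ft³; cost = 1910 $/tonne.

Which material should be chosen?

Convert each candidate to consistent units, then evaluate M:
  alloy J: σ_y = 68.88 MPa, ρ = 1213 kg/m³, cost = 4.900 $/kg
  alloy Q: σ_y = 218.0 MPa, ρ = 8900 kg/m³, cost = 9.360 $/kg
  alloy Z: σ_y = 79.29 MPa, ρ = 1121 kg/m³, cost = 4.790 $/kg
  alloy V: σ_y = 39.90 MPa, ρ = 2515 kg/m³, cost = 1.770 $/kg
  alloy X: σ_y = 1750 MPa, ρ = 8028 kg/m³, cost = 21.83 $/kg
  alloy A: σ_y = 33.90 MPa, ρ = 2483 kg/m³, cost = 0.06470 $/kg
  alloy D: σ_y = 474.0 MPa, ρ = 2755 kg/m³, cost = 1.910 $/kg
  alloy A: M = 211 kN·m per $
  alloy D: M = 90.1 kN·m per $
  alloy Z: M = 14.8 kN·m per $
  alloy J: M = 11.6 kN·m per $
  alloy X: M = 9.99 kN·m per $
  alloy V: M = 8.96 kN·m per $
  alloy Q: M = 2.62 kN·m per $
Alloy A has the largest M.

alloy A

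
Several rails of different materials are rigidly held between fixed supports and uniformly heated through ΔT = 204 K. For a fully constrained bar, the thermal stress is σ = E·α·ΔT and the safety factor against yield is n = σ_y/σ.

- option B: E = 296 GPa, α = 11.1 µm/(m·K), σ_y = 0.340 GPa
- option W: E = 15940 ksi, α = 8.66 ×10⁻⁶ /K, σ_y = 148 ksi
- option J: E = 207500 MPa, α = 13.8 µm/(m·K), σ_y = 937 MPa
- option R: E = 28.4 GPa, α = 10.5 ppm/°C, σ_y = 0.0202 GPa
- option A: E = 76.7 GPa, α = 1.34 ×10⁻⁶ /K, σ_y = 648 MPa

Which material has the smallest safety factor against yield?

option R

In consistent units (E in GPa, α in ×10⁻⁶/K, σ_y in MPa):
  option B: E = 296.0, α = 11.1, σ_y = 340.0 → σ = 670 MPa, n = 0.507
  option W: E = 109.9, α = 8.66, σ_y = 1020 → σ = 194 MPa, n = 5.26
  option J: E = 207.5, α = 13.8, σ_y = 937.0 → σ = 584 MPa, n = 1.60
  option R: E = 28.40, α = 10.5, σ_y = 20.20 → σ = 60.8 MPa, n = 0.332
  option A: E = 76.70, α = 1.34, σ_y = 648.0 → σ = 21.0 MPa, n = 30.9
The minimum is option R at n = 0.332.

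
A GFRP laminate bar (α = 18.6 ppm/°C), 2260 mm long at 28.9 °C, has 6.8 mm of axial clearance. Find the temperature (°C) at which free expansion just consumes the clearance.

191 °C

α·L₀·ΔT = 6.8 mm ⇒ ΔT = 6.8 / (18.6×10⁻⁶ × 2260.0) = 161.8 K.
T = 28.9 + 161.8 = 190.7 °C.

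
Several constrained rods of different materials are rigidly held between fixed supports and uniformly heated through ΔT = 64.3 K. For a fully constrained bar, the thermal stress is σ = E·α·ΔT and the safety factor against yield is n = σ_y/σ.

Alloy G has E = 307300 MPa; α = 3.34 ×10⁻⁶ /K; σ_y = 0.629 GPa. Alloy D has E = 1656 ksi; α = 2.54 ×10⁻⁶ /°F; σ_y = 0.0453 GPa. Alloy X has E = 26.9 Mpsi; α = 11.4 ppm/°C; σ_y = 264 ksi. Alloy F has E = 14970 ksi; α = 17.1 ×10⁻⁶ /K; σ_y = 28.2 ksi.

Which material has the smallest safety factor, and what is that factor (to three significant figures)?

With everything in SI (GPa, ×10⁻⁶/K, MPa):
  alloy G: E = 307.3, α = 3.34, σ_y = 629.0 → σ = 66.0 MPa, n = 9.53
  alloy D: E = 11.42, α = 4.57, σ_y = 45.30 → σ = 3.36 MPa, n = 13.5
  alloy X: E = 185.5, α = 11.4, σ_y = 1820 → σ = 136 MPa, n = 13.4
  alloy F: E = 103.2, α = 17.1, σ_y = 194.4 → σ = 113 MPa, n = 1.71
The minimum is alloy F at n = 1.71.

alloy F, n = 1.71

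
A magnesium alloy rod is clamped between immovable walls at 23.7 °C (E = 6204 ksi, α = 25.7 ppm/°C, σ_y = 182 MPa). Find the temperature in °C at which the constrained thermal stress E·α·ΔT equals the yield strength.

E = 6204 ksi = 42.78 GPa.
E·α·ΔT = 182.0 MPa ⇒ ΔT = 182.0 / (42.78×10³ × 25.7×10⁻⁶) = 165.6 K.
T = 23.7 + 165.6 = 189.3 °C.

189 °C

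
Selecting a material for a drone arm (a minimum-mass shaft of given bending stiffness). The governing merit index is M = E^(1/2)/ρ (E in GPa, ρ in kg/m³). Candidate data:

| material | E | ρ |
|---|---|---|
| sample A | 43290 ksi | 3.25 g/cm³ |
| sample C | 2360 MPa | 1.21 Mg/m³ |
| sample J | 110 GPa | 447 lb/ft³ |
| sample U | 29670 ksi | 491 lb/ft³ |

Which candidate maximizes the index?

sample A

Convert each candidate to consistent units, then evaluate M:
  sample A: E = 298.5 GPa, ρ = 3250 kg/m³
  sample C: E = 2.360 GPa, ρ = 1210 kg/m³
  sample J: E = 110.0 GPa, ρ = 7160 kg/m³
  sample U: E = 204.6 GPa, ρ = 7865 kg/m³
  sample A: M = 5.32×10⁻³
  sample U: M = 1.82×10⁻³
  sample J: M = 1.46×10⁻³
  sample C: M = 1.27×10⁻³
Sample A ranks first.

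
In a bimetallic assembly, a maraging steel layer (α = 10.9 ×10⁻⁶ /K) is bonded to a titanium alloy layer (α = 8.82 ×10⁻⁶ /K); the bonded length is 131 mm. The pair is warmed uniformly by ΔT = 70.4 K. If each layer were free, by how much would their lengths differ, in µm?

19.2 µm

Δα = |10.9 − 8.82|×10⁻⁶/K = 2.08×10⁻⁶/K.
ΔL_mismatch = Δα·L·ΔT = 2.08×10⁻⁶ × 131.0 mm × 70.4 K = 19.2 µm.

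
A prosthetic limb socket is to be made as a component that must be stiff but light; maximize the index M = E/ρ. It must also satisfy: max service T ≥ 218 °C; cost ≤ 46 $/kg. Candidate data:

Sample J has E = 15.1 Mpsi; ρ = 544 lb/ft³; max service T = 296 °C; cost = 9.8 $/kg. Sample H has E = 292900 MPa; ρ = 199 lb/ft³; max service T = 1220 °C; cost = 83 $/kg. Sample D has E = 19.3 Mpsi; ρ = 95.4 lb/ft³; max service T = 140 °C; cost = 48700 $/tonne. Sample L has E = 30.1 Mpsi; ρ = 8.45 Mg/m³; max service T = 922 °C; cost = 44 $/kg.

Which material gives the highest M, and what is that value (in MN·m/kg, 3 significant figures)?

Screen on constraints: max service T ≥ 218 °C; cost ≤ 46 $/kg. Survivors: sample J, sample L.
Convert each candidate to consistent units, then evaluate M:
  sample J: E = 104.1 GPa, ρ = 8714 kg/m³
  sample L: E = 207.5 GPa, ρ = 8450 kg/m³
  sample L: M = 24.6 MN·m/kg
  sample J: M = 11.9 MN·m/kg
The maximum is for sample L.

sample L, M = 24.6 MN·m/kg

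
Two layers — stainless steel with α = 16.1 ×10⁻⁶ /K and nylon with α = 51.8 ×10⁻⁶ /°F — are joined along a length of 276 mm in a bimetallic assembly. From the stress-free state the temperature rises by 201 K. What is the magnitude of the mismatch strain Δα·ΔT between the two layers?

nylon: α = 51.8×10⁻⁶/°F × 9/5 = 93.2×10⁻⁶/K.
Δα = |16.1 − 93.2|×10⁻⁶/K = 77.1×10⁻⁶/K.
Mismatch strain = Δα·ΔT = 77.1×10⁻⁶ × 201.0 = 0.0155.

0.0155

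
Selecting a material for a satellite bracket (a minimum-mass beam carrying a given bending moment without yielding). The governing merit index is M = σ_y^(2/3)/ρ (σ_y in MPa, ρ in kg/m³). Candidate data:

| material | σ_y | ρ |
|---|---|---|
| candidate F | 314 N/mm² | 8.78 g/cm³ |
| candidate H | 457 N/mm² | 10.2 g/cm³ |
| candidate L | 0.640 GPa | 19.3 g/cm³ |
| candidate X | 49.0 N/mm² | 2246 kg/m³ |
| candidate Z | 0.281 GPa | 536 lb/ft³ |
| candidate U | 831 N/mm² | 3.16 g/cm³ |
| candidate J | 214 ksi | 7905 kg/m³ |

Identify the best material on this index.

In SI units:
  candidate F: σ_y = 314.0 MPa, ρ = 8780 kg/m³
  candidate H: σ_y = 457.0 MPa, ρ = 10200 kg/m³
  candidate L: σ_y = 640.0 MPa, ρ = 19300 kg/m³
  candidate X: σ_y = 49.00 MPa, ρ = 2246 kg/m³
  candidate Z: σ_y = 281.0 MPa, ρ = 8586 kg/m³
  candidate U: σ_y = 831.0 MPa, ρ = 3160 kg/m³
  candidate J: σ_y = 1475 MPa, ρ = 7905 kg/m³
  candidate U: M = 28.0×10⁻³
  candidate J: M = 16.4×10⁻³
  candidate X: M = 5.96×10⁻³
  candidate H: M = 5.82×10⁻³
  candidate F: M = 5.26×10⁻³
  candidate Z: M = 5.00×10⁻³
  candidate L: M = 3.85×10⁻³
The maximum is for candidate U.

candidate U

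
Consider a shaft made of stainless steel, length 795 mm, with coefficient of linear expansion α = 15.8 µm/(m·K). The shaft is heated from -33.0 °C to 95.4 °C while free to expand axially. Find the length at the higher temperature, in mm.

ΔT = 95.4 − (-33.0) = 128.4 K.
ΔL = α·L₀·ΔT = 15.8×10⁻⁶ × 795 mm × 128.4 K = 1.61 mm.
L = L₀ + ΔL = 795 + 1.61 = 796.61 mm.

796.61 mm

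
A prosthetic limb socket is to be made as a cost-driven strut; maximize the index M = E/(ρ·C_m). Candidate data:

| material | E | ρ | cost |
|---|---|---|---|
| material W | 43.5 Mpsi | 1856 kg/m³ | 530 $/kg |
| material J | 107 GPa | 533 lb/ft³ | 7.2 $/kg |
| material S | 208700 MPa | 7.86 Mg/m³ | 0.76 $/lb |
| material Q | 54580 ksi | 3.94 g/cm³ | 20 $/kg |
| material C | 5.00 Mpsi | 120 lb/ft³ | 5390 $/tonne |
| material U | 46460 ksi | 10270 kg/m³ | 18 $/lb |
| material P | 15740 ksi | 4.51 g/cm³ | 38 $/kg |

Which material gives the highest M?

material S

In SI units:
  material W: E = 299.9 GPa, ρ = 1856 kg/m³, cost = 530.0 $/kg
  material J: E = 107.0 GPa, ρ = 8538 kg/m³, cost = 7.200 $/kg
  material S: E = 208.7 GPa, ρ = 7860 kg/m³, cost = 1.675 $/kg
  material Q: E = 376.3 GPa, ρ = 3940 kg/m³, cost = 20.00 $/kg
  material C: E = 34.47 GPa, ρ = 1922 kg/m³, cost = 5.390 $/kg
  material U: E = 320.3 GPa, ρ = 10270 kg/m³, cost = 39.68 $/kg
  material P: E = 108.5 GPa, ρ = 4510 kg/m³, cost = 38.00 $/kg
  material S: M = 15.8 MN·m per $
  material Q: M = 4.78 MN·m per $
  material C: M = 3.33 MN·m per $
  material J: M = 1.74 MN·m per $
  material U: M = 0.786 MN·m per $
  material P: M = 0.633 MN·m per $
  material W: M = 0.305 MN·m per $
Highest index: material S.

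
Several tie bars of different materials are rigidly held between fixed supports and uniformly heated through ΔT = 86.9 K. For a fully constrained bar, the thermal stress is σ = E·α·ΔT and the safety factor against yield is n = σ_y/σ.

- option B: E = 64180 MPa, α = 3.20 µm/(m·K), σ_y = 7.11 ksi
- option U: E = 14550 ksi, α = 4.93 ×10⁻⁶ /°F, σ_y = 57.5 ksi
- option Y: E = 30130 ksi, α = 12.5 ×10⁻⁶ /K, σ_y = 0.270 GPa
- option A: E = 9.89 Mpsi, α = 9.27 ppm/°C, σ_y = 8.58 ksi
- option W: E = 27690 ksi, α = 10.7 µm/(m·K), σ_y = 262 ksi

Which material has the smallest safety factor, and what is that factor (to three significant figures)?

In consistent units (E in GPa, α in ×10⁻⁶/K, σ_y in MPa):
  option B: E = 64.18, α = 3.20, σ_y = 49.02 → σ = 17.8 MPa, n = 2.75
  option U: E = 100.3, α = 8.87, σ_y = 396.4 → σ = 77.4 MPa, n = 5.12
  option Y: E = 207.7, α = 12.5, σ_y = 270.0 → σ = 226 MPa, n = 1.20
  option A: E = 68.19, α = 9.27, σ_y = 59.16 → σ = 54.9 MPa, n = 1.08
  option W: E = 190.9, α = 10.7, σ_y = 1806 → σ = 178 MPa, n = 10.2
Smallest n: option A with n = 1.08.

option A, n = 1.08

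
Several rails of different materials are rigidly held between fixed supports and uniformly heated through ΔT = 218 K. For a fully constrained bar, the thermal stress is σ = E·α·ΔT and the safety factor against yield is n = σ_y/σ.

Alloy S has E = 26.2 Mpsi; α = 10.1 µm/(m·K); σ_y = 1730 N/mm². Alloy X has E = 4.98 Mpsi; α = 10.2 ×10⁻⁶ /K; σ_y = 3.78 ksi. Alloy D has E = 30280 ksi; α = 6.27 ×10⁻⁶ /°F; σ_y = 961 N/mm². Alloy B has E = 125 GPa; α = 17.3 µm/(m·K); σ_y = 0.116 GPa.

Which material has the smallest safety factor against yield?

alloy B

With everything in SI (GPa, ×10⁻⁶/K, MPa):
  alloy S: E = 180.6, α = 10.1, σ_y = 1730 → σ = 398 MPa, n = 4.35
  alloy X: E = 34.34, α = 10.2, σ_y = 26.06 → σ = 76.3 MPa, n = 0.341
  alloy D: E = 208.8, α = 11.3, σ_y = 961.0 → σ = 514 MPa, n = 1.87
  alloy B: E = 125.0, α = 17.3, σ_y = 116.0 → σ = 471 MPa, n = 0.246
Alloy B has the lowest safety factor, n = 0.246.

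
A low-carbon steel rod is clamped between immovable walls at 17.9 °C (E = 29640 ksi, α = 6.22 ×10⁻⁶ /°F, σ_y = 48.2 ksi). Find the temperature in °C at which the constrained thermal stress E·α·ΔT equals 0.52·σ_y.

E = 29640 ksi = 204.4 GPa.
α = 6.22×10⁻⁶/°F × 9/5 = 11.2×10⁻⁶/K.
σ_y = 48.2 ksi = 332.3 MPa.
E·α·ΔT = 172.8 MPa ⇒ ΔT = 172.8 / (204.4×10³ × 11.2×10⁻⁶) = 75.53 K.
T = 17.9 + 75.53 = 93.43 °C.

93.4 °C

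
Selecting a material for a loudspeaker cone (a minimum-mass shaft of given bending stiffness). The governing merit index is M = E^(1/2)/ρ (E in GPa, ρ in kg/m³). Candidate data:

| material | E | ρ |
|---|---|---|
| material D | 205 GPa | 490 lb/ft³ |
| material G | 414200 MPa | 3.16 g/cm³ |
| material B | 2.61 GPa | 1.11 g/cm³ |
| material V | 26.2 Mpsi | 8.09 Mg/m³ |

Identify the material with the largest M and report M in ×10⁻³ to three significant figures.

Normalizing units and computing the index:
  material D: E = 205.0 GPa, ρ = 7849 kg/m³
  material G: E = 414.2 GPa, ρ = 3160 kg/m³
  material B: E = 2.610 GPa, ρ = 1110 kg/m³
  material V: E = 180.6 GPa, ρ = 8090 kg/m³
  material G: M = 6.44×10⁻³
  material D: M = 1.82×10⁻³
  material V: M = 1.66×10⁻³
  material B: M = 1.46×10⁻³
The maximum is for material G.

material G, M = 6.44×10⁻³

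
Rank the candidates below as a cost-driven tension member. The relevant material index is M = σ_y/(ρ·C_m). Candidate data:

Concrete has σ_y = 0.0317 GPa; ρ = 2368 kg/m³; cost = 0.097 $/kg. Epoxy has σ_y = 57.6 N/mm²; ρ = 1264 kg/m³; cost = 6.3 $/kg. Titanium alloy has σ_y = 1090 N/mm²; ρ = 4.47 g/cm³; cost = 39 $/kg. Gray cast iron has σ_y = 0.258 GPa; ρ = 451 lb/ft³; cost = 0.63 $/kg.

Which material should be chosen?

concrete

Convert each candidate to consistent units, then evaluate M:
  concrete: σ_y = 31.70 MPa, ρ = 2368 kg/m³, cost = 0.09700 $/kg
  epoxy: σ_y = 57.60 MPa, ρ = 1264 kg/m³, cost = 6.300 $/kg
  titanium alloy: σ_y = 1090 MPa, ρ = 4470 kg/m³, cost = 39.00 $/kg
  gray cast iron: σ_y = 258.0 MPa, ρ = 7224 kg/m³, cost = 0.6300 $/kg
  concrete: M = 138 kN·m per $
  gray cast iron: M = 56.7 kN·m per $
  epoxy: M = 7.23 kN·m per $
  titanium alloy: M = 6.25 kN·m per $
Highest index: concrete.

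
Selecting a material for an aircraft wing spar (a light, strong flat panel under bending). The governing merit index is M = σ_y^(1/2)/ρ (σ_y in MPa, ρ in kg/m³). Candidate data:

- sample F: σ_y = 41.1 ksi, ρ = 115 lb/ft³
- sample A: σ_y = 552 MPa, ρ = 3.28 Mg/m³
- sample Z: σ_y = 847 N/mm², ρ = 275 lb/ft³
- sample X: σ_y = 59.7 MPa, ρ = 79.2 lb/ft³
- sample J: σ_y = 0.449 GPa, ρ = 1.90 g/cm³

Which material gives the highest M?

sample J

In SI units:
  sample F: σ_y = 283.4 MPa, ρ = 1842 kg/m³
  sample A: σ_y = 552.0 MPa, ρ = 3280 kg/m³
  sample Z: σ_y = 847.0 MPa, ρ = 4405 kg/m³
  sample X: σ_y = 59.70 MPa, ρ = 1269 kg/m³
  sample J: σ_y = 449.0 MPa, ρ = 1900 kg/m³
  sample J: M = 11.2×10⁻³
  sample F: M = 9.14×10⁻³
  sample A: M = 7.16×10⁻³
  sample Z: M = 6.61×10⁻³
  sample X: M = 6.09×10⁻³
Sample J ranks first.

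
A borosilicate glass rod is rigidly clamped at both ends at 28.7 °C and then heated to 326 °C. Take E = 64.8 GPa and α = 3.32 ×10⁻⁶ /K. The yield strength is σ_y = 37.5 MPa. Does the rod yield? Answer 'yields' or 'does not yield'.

yields

ΔT = 297.3 K. Constrained thermal stress σ = E·α·ΔT = 64.80×10³ MPa × 3.32×10⁻⁶ × 297.3 = 64.0 MPa (compressive).
Compare to σ_y = 37.5 MPa: σ ≥ σ_y, so it yields.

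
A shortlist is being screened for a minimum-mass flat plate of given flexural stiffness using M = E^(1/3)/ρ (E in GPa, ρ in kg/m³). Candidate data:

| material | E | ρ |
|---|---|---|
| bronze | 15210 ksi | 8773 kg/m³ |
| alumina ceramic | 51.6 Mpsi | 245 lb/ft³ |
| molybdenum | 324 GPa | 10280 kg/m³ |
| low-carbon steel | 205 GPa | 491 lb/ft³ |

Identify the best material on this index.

alumina ceramic

Convert each candidate to consistent units, then evaluate M:
  bronze: E = 104.9 GPa, ρ = 8773 kg/m³
  alumina ceramic: E = 355.8 GPa, ρ = 3925 kg/m³
  molybdenum: E = 324.0 GPa, ρ = 10280 kg/m³
  low-carbon steel: E = 205.0 GPa, ρ = 7865 kg/m³
  alumina ceramic: M = 1.81×10⁻³
  low-carbon steel: M = 0.750×10⁻³
  molybdenum: M = 0.668×10⁻³
  bronze: M = 0.538×10⁻³
Alumina ceramic ranks first.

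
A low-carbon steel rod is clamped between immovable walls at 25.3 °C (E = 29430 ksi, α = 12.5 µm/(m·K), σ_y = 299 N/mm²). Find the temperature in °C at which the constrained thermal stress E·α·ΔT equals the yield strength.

143 °C

E = 29430 ksi = 202.9 GPa.
σ_y = 299 N/mm² = 299.0 MPa.
E·α·ΔT = 299.0 MPa ⇒ ΔT = 299.0 / (202.9×10³ × 12.5×10⁻⁶) = 117.9 K.
T = 25.3 + 117.9 = 143.2 °C.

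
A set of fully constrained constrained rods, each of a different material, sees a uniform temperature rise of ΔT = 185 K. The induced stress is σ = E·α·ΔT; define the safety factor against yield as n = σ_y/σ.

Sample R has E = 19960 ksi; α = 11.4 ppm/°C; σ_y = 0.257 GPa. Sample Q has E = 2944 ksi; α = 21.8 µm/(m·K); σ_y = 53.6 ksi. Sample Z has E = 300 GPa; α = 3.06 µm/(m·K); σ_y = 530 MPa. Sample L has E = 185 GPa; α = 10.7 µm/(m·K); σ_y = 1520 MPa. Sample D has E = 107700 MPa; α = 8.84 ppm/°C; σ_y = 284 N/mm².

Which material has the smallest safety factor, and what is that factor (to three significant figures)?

Per material, after unit conversion:
  sample R: E = 137.6, α = 11.4, σ_y = 257.0 → σ = 290 MPa, n = 0.885
  sample Q: E = 20.30, α = 21.8, σ_y = 369.6 → σ = 81.9 MPa, n = 4.51
  sample Z: E = 300.0, α = 3.06, σ_y = 530.0 → σ = 170 MPa, n = 3.12
  sample L: E = 185.0, α = 10.7, σ_y = 1520 → σ = 366 MPa, n = 4.15
  sample D: E = 107.7, α = 8.84, σ_y = 284.0 → σ = 176 MPa, n = 1.61
The minimum is sample R at n = 0.885.

sample R, n = 0.885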